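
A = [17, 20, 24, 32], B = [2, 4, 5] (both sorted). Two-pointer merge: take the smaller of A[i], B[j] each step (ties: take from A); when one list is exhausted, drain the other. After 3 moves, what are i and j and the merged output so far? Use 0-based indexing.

i=0, j=3, merged so far=[2, 4, 5]

[i=0,j=0] A[i]=17>B[j]=2 take 2 → j++
[i=0,j=1] A[i]=17>B[j]=4 take 4 → j++
[i=0,j=2] A[i]=17>B[j]=5 take 5 → j++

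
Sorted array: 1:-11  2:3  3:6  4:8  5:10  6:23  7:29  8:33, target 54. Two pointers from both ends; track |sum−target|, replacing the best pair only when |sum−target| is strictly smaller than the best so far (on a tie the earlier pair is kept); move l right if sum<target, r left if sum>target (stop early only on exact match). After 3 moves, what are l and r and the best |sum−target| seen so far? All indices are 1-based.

[1,8] -11+33=22 d=32 * → l++
[2,8] 3+33=36 d=18 * → l++
[3,8] 6+33=39 d=15 * → l++

l=4, r=8, best |Δ|=15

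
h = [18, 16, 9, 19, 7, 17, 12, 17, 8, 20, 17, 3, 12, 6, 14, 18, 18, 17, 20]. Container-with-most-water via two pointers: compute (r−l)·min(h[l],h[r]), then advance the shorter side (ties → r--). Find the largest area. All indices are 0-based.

[0,18] min(18,20)*18=324 best=324 * → l++
[1,18] min(16,20)*17=272 best=324 → l++
[2,18] min(9,20)*16=144 best=324 → l++
[3,18] min(19,20)*15=285 best=324 → l++
[4,18] min(7,20)*14=98 best=324 → l++
[5,18] min(17,20)*13=221 best=324 → l++
[6,18] min(12,20)*12=144 best=324 → l++
[7,18] min(17,20)*11=187 best=324 → l++
[8,18] min(8,20)*10=80 best=324 → l++
[9,18] min(20,20)*9=180 best=324 → r--
[9,17] min(20,17)*8=136 best=324 → r--
[9,16] min(20,18)*7=126 best=324 → r--
[9,15] min(20,18)*6=108 best=324 → r--
[9,14] min(20,14)*5=70 best=324 → r--
[9,13] min(20,6)*4=24 best=324 → r--
[9,12] min(20,12)*3=36 best=324 → r--
[9,11] min(20,3)*2=6 best=324 → r--
[9,10] min(20,17)*1=17 best=324 → r--

max area = 324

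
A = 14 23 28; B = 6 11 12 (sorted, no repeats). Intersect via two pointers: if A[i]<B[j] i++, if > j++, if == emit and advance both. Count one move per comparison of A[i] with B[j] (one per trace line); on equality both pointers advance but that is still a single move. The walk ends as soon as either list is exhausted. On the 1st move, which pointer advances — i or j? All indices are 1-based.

i=1 j=1: 14>6, j++

j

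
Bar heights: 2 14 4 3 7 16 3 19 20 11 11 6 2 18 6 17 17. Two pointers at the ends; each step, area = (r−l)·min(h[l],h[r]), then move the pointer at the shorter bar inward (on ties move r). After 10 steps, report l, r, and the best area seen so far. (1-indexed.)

l=8, r=14, best area=210

[1,17] min(2,17)*16=32 best=32 * → l++
[2,17] min(14,17)*15=210 best=210 * → l++
[3,17] min(4,17)*14=56 best=210 → l++
[4,17] min(3,17)*13=39 best=210 → l++
[5,17] min(7,17)*12=84 best=210 → l++
[6,17] min(16,17)*11=176 best=210 → l++
[7,17] min(3,17)*10=30 best=210 → l++
[8,17] min(19,17)*9=153 best=210 → r--
[8,16] min(19,17)*8=136 best=210 → r--
[8,15] min(19,6)*7=42 best=210 → r--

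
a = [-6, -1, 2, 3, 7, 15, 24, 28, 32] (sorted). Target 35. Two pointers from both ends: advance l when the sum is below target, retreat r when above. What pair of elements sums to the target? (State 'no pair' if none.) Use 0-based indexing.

[0,8] -6+32=26 <35 → l++
[1,8] -1+32=31 <35 → l++
[2,8] 2+32=34 <35 → l++
[3,8] 3+32=35 → found

(3, 32)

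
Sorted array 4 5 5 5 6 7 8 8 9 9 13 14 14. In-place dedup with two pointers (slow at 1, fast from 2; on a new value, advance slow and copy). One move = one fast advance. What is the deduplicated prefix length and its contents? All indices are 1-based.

(s=1,f=2) a[fast]=5≠a[slow]=4 write a[2]=5 → slow++,fast++
(s=2,f=3) a[fast]=5=a[slow] dup → fast++
(s=2,f=4) a[fast]=5=a[slow] dup → fast++
(s=2,f=5) a[fast]=6≠a[slow]=5 write a[3]=6 → slow++,fast++
(s=3,f=6) a[fast]=7≠a[slow]=6 write a[4]=7 → slow++,fast++
(s=4,f=7) a[fast]=8≠a[slow]=7 write a[5]=8 → slow++,fast++
(s=5,f=8) a[fast]=8=a[slow] dup → fast++
(s=5,f=9) a[fast]=9≠a[slow]=8 write a[6]=9 → slow++,fast++
(s=6,f=10) a[fast]=9=a[slow] dup → fast++
(s=6,f=11) a[fast]=13≠a[slow]=9 write a[7]=13 → slow++,fast++
(s=7,f=12) a[fast]=14≠a[slow]=13 write a[8]=14 → slow++,fast++
(s=8,f=13) a[fast]=14=a[slow] dup → fast++

length 8; prefix = [4, 5, 6, 7, 8, 9, 13, 14]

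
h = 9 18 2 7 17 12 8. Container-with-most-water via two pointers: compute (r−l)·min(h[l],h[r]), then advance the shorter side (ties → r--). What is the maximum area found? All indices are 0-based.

max area = 51

l=0 r=6: min(9,8)*6=48 best=48 *, r--
l=0 r=5: min(9,12)*5=45 best=48, l++
l=1 r=5: min(18,12)*4=48 best=48, r--
l=1 r=4: min(18,17)*3=51 best=51 *, r--
l=1 r=3: min(18,7)*2=14 best=51, r--
l=1 r=2: min(18,2)*1=2 best=51, r--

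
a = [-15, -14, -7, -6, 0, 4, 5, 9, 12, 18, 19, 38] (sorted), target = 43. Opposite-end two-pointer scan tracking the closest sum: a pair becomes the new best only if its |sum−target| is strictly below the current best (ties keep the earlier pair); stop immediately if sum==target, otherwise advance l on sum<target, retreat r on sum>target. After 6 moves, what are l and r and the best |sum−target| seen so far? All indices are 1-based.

l=7, r=12, best |Δ|=1

l=1 r=12: -15+38=23 d=20 *, l++
l=2 r=12: -14+38=24 d=19 *, l++
l=3 r=12: -7+38=31 d=12 *, l++
l=4 r=12: -6+38=32 d=11 *, l++
l=5 r=12: 0+38=38 d=5 *, l++
l=6 r=12: 4+38=42 d=1 *, l++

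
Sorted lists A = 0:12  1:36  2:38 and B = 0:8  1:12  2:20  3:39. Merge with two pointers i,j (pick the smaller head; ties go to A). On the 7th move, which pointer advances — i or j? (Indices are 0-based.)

[i=0,j=0] A[i]=12>B[j]=8 take 8 → j++
[i=0,j=1] A[i]=12<=B[j]=12 take 12 → i++
[i=1,j=1] A[i]=36>B[j]=12 take 12 → j++
[i=1,j=2] A[i]=36>B[j]=20 take 20 → j++
[i=1,j=3] A[i]=36<=B[j]=39 take 36 → i++
[i=2,j=3] A[i]=38<=B[j]=39 take 38 → i++
[i=3,j=3] A done, take B[j]=39 → j++

j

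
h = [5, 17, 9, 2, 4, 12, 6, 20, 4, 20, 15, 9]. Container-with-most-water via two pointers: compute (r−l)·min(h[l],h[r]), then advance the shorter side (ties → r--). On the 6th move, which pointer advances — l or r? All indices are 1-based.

l=1 r=12: min(5,9)*11=55 best=55 *, l++
l=2 r=12: min(17,9)*10=90 best=90 *, r--
l=2 r=11: min(17,15)*9=135 best=135 *, r--
l=2 r=10: min(17,20)*8=136 best=136 *, l++
l=3 r=10: min(9,20)*7=63 best=136, l++
l=4 r=10: min(2,20)*6=12 best=136, l++

l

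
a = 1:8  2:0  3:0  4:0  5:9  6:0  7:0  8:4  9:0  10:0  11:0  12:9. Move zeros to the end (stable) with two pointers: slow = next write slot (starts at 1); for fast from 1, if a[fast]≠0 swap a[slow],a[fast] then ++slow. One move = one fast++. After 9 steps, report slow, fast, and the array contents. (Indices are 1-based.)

slow=4, fast=10, a=[8, 9, 4, 0, 0, 0, 0, 0, 0, 0, 0, 9]

(s=1,f=1) a[fast]=8≠0 swap→a[1]=8 → slow++,fast++
(s=2,f=2) a[fast]=0 → fast++
(s=2,f=3) a[fast]=0 → fast++
(s=2,f=4) a[fast]=0 → fast++
(s=2,f=5) a[fast]=9≠0 swap→a[2]=9 → slow++,fast++
(s=3,f=6) a[fast]=0 → fast++
(s=3,f=7) a[fast]=0 → fast++
(s=3,f=8) a[fast]=4≠0 swap→a[3]=4 → slow++,fast++
(s=4,f=9) a[fast]=0 → fast++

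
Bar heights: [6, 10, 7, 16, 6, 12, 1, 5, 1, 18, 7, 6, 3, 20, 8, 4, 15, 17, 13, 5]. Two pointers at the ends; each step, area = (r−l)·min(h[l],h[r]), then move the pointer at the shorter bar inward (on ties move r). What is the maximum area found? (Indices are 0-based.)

max area = 224

l=0 r=19: min(6,5)*19=95 best=95 *, r--
l=0 r=18: min(6,13)*18=108 best=108 *, l++
l=1 r=18: min(10,13)*17=170 best=170 *, l++
l=2 r=18: min(7,13)*16=112 best=170, l++
l=3 r=18: min(16,13)*15=195 best=195 *, r--
l=3 r=17: min(16,17)*14=224 best=224 *, l++
l=4 r=17: min(6,17)*13=78 best=224, l++
l=5 r=17: min(12,17)*12=144 best=224, l++
l=6 r=17: min(1,17)*11=11 best=224, l++
l=7 r=17: min(5,17)*10=50 best=224, l++
l=8 r=17: min(1,17)*9=9 best=224, l++
l=9 r=17: min(18,17)*8=136 best=224, r--
l=9 r=16: min(18,15)*7=105 best=224, r--
l=9 r=15: min(18,4)*6=24 best=224, r--
l=9 r=14: min(18,8)*5=40 best=224, r--
l=9 r=13: min(18,20)*4=72 best=224, l++
l=10 r=13: min(7,20)*3=21 best=224, l++
l=11 r=13: min(6,20)*2=12 best=224, l++
l=12 r=13: min(3,20)*1=3 best=224, l++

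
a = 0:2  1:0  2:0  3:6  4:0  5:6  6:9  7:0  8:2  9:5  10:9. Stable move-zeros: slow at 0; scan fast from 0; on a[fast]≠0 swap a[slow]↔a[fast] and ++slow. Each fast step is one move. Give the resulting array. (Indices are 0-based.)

(s=0,f=0) a[fast]=2≠0 swap→a[0]=2 → slow++,fast++
(s=1,f=1) a[fast]=0 → fast++
(s=1,f=2) a[fast]=0 → fast++
(s=1,f=3) a[fast]=6≠0 swap→a[1]=6 → slow++,fast++
(s=2,f=4) a[fast]=0 → fast++
(s=2,f=5) a[fast]=6≠0 swap→a[2]=6 → slow++,fast++
(s=3,f=6) a[fast]=9≠0 swap→a[3]=9 → slow++,fast++
(s=4,f=7) a[fast]=0 → fast++
(s=4,f=8) a[fast]=2≠0 swap→a[4]=2 → slow++,fast++
(s=5,f=9) a[fast]=5≠0 swap→a[5]=5 → slow++,fast++
(s=6,f=10) a[fast]=9≠0 swap→a[6]=9 → slow++,fast++

[2, 6, 6, 9, 2, 5, 9, 0, 0, 0, 0]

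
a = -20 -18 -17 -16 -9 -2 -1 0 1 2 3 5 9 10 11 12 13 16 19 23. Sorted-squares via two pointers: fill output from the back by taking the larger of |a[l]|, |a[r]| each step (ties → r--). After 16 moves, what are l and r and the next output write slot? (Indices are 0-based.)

l=5, r=8, next write slot=3

[0,19] |-20|<=|23| out[19]=529 → r--
[0,18] |-20|>|19| out[18]=400 → l++
[1,18] |-18|<=|19| out[17]=361 → r--
[1,17] |-18|>|16| out[16]=324 → l++
[2,17] |-17|>|16| out[15]=289 → l++
[3,17] |-16|<=|16| out[14]=256 → r--
[3,16] |-16|>|13| out[13]=256 → l++
[4,16] |-9|<=|13| out[12]=169 → r--
[4,15] |-9|<=|12| out[11]=144 → r--
[4,14] |-9|<=|11| out[10]=121 → r--
[4,13] |-9|<=|10| out[9]=100 → r--
[4,12] |-9|<=|9| out[8]=81 → r--
[4,11] |-9|>|5| out[7]=81 → l++
[5,11] |-2|<=|5| out[6]=25 → r--
[5,10] |-2|<=|3| out[5]=9 → r--
[5,9] |-2|<=|2| out[4]=4 → r--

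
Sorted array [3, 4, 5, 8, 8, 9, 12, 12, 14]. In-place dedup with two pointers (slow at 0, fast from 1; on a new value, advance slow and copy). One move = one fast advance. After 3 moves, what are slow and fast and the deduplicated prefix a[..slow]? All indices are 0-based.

(s=0,f=1) a[fast]=4≠a[slow]=3 write a[1]=4 → slow++,fast++
(s=1,f=2) a[fast]=5≠a[slow]=4 write a[2]=5 → slow++,fast++
(s=2,f=3) a[fast]=8≠a[slow]=5 write a[3]=8 → slow++,fast++

slow=3, fast=4, prefix=[3, 4, 5, 8]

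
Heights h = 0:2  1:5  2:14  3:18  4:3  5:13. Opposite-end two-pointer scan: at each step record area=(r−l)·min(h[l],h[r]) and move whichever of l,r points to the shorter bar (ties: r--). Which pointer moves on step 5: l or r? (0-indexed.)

[0,5] min(2,13)*5=10 best=10 * → l++
[1,5] min(5,13)*4=20 best=20 * → l++
[2,5] min(14,13)*3=39 best=39 * → r--
[2,4] min(14,3)*2=6 best=39 → r--
[2,3] min(14,18)*1=14 best=39 → l++

l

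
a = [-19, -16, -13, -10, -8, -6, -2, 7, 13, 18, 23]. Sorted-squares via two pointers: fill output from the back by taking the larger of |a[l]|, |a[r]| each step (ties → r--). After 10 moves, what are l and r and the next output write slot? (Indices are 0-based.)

l=6, r=6, next write slot=0

l=0 r=10: |-19|<=|23| out[10]=529, r--
l=0 r=9: |-19|>|18| out[9]=361, l++
l=1 r=9: |-16|<=|18| out[8]=324, r--
l=1 r=8: |-16|>|13| out[7]=256, l++
l=2 r=8: |-13|<=|13| out[6]=169, r--
l=2 r=7: |-13|>|7| out[5]=169, l++
l=3 r=7: |-10|>|7| out[4]=100, l++
l=4 r=7: |-8|>|7| out[3]=64, l++
l=5 r=7: |-6|<=|7| out[2]=49, r--
l=5 r=6: |-6|>|-2| out[1]=36, l++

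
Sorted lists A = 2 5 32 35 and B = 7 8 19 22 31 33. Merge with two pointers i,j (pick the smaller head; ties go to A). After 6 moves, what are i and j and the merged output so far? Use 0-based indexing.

i=2, j=4, merged so far=[2, 5, 7, 8, 19, 22]

[i=0,j=0] A[i]=2<=B[j]=7 take 2 → i++
[i=1,j=0] A[i]=5<=B[j]=7 take 5 → i++
[i=2,j=0] A[i]=32>B[j]=7 take 7 → j++
[i=2,j=1] A[i]=32>B[j]=8 take 8 → j++
[i=2,j=2] A[i]=32>B[j]=19 take 19 → j++
[i=2,j=3] A[i]=32>B[j]=22 take 22 → j++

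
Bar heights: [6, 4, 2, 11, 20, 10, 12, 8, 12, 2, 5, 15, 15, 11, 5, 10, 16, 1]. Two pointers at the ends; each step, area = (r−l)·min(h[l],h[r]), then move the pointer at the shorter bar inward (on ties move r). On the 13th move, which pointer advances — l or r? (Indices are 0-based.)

l=0 r=17: min(6,1)*17=17 best=17 *, r--
l=0 r=16: min(6,16)*16=96 best=96 *, l++
l=1 r=16: min(4,16)*15=60 best=96, l++
l=2 r=16: min(2,16)*14=28 best=96, l++
l=3 r=16: min(11,16)*13=143 best=143 *, l++
l=4 r=16: min(20,16)*12=192 best=192 *, r--
l=4 r=15: min(20,10)*11=110 best=192, r--
l=4 r=14: min(20,5)*10=50 best=192, r--
l=4 r=13: min(20,11)*9=99 best=192, r--
l=4 r=12: min(20,15)*8=120 best=192, r--
l=4 r=11: min(20,15)*7=105 best=192, r--
l=4 r=10: min(20,5)*6=30 best=192, r--
l=4 r=9: min(20,2)*5=10 best=192, r--

r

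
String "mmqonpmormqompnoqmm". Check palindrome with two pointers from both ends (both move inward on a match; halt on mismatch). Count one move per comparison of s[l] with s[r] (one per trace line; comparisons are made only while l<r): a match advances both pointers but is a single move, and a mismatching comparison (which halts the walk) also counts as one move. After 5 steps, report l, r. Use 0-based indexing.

l=0 r=18: 'm'=='m', l++,r--
l=1 r=17: 'm'=='m', l++,r--
l=2 r=16: 'q'=='q', l++,r--
l=3 r=15: 'o'=='o', l++,r--
l=4 r=14: 'n'=='n', l++,r--

l=5, r=13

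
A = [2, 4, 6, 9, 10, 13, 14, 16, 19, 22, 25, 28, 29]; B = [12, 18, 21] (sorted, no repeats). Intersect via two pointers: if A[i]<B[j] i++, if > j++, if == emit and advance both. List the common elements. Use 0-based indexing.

i=0 j=0: 2<12, i++
i=1 j=0: 4<12, i++
i=2 j=0: 6<12, i++
i=3 j=0: 9<12, i++
i=4 j=0: 10<12, i++
i=5 j=0: 13>12, j++
i=5 j=1: 13<18, i++
i=6 j=1: 14<18, i++
i=7 j=1: 16<18, i++
i=8 j=1: 19>18, j++
i=8 j=2: 19<21, i++
i=9 j=2: 22>21, j++

intersection = []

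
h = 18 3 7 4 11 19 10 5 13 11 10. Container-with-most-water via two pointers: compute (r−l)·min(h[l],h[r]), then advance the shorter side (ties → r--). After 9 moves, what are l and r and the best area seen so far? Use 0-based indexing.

l=4, r=5, best area=104

[0,10] min(18,10)*10=100 best=100 * → r--
[0,9] min(18,11)*9=99 best=100 → r--
[0,8] min(18,13)*8=104 best=104 * → r--
[0,7] min(18,5)*7=35 best=104 → r--
[0,6] min(18,10)*6=60 best=104 → r--
[0,5] min(18,19)*5=90 best=104 → l++
[1,5] min(3,19)*4=12 best=104 → l++
[2,5] min(7,19)*3=21 best=104 → l++
[3,5] min(4,19)*2=8 best=104 → l++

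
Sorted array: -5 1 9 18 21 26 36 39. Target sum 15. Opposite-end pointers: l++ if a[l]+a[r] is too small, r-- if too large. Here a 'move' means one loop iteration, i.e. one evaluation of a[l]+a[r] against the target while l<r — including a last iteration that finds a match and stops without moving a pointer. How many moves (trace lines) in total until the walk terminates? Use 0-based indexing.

l=0 r=7: -5+39=34 >15, r--
l=0 r=6: -5+36=31 >15, r--
l=0 r=5: -5+26=21 >15, r--
l=0 r=4: -5+21=16 >15, r--
l=0 r=3: -5+18=13 <15, l++
l=1 r=3: 1+18=19 >15, r--
l=1 r=2: 1+9=10 <15, l++

7 moves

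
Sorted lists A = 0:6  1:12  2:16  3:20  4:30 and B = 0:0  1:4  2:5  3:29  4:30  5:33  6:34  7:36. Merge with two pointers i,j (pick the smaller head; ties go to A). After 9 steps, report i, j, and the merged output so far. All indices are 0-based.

[i=0,j=0] A[i]=6>B[j]=0 take 0 → j++
[i=0,j=1] A[i]=6>B[j]=4 take 4 → j++
[i=0,j=2] A[i]=6>B[j]=5 take 5 → j++
[i=0,j=3] A[i]=6<=B[j]=29 take 6 → i++
[i=1,j=3] A[i]=12<=B[j]=29 take 12 → i++
[i=2,j=3] A[i]=16<=B[j]=29 take 16 → i++
[i=3,j=3] A[i]=20<=B[j]=29 take 20 → i++
[i=4,j=3] A[i]=30>B[j]=29 take 29 → j++
[i=4,j=4] A[i]=30<=B[j]=30 take 30 → i++

i=5, j=4, merged so far=[0, 4, 5, 6, 12, 16, 20, 29, 30]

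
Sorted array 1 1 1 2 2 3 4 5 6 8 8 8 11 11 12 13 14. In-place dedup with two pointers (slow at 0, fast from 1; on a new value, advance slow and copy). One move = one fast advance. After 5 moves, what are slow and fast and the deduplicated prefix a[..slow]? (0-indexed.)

(s=0,f=1) a[fast]=1=a[slow] dup → fast++
(s=0,f=2) a[fast]=1=a[slow] dup → fast++
(s=0,f=3) a[fast]=2≠a[slow]=1 write a[1]=2 → slow++,fast++
(s=1,f=4) a[fast]=2=a[slow] dup → fast++
(s=1,f=5) a[fast]=3≠a[slow]=2 write a[2]=3 → slow++,fast++

slow=2, fast=6, prefix=[1, 2, 3]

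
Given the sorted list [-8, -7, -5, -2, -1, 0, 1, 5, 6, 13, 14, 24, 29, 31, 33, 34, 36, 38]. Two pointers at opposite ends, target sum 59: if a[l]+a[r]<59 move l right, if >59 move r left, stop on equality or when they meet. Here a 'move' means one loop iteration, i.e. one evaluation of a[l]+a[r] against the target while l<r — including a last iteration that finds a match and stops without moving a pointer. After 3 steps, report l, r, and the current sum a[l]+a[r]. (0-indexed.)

l=0 r=17: -8+38=30 <59, l++
l=1 r=17: -7+38=31 <59, l++
l=2 r=17: -5+38=33 <59, l++

l=3, r=17, sum=36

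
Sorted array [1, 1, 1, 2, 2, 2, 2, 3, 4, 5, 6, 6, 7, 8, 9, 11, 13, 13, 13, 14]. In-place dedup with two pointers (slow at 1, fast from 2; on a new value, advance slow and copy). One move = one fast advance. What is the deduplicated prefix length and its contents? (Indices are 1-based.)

length 12; prefix = [1, 2, 3, 4, 5, 6, 7, 8, 9, 11, 13, 14]

slow=1 fast=2: a[fast]=1=a[slow] dup, fast++
slow=1 fast=3: a[fast]=1=a[slow] dup, fast++
slow=1 fast=4: a[fast]=2≠a[slow]=1 write a[2]=2, slow++,fast++
slow=2 fast=5: a[fast]=2=a[slow] dup, fast++
slow=2 fast=6: a[fast]=2=a[slow] dup, fast++
slow=2 fast=7: a[fast]=2=a[slow] dup, fast++
slow=2 fast=8: a[fast]=3≠a[slow]=2 write a[3]=3, slow++,fast++
slow=3 fast=9: a[fast]=4≠a[slow]=3 write a[4]=4, slow++,fast++
slow=4 fast=10: a[fast]=5≠a[slow]=4 write a[5]=5, slow++,fast++
slow=5 fast=11: a[fast]=6≠a[slow]=5 write a[6]=6, slow++,fast++
slow=6 fast=12: a[fast]=6=a[slow] dup, fast++
slow=6 fast=13: a[fast]=7≠a[slow]=6 write a[7]=7, slow++,fast++
slow=7 fast=14: a[fast]=8≠a[slow]=7 write a[8]=8, slow++,fast++
slow=8 fast=15: a[fast]=9≠a[slow]=8 write a[9]=9, slow++,fast++
slow=9 fast=16: a[fast]=11≠a[slow]=9 write a[10]=11, slow++,fast++
slow=10 fast=17: a[fast]=13≠a[slow]=11 write a[11]=13, slow++,fast++
slow=11 fast=18: a[fast]=13=a[slow] dup, fast++
slow=11 fast=19: a[fast]=13=a[slow] dup, fast++
slow=11 fast=20: a[fast]=14≠a[slow]=13 write a[12]=14, slow++,fast++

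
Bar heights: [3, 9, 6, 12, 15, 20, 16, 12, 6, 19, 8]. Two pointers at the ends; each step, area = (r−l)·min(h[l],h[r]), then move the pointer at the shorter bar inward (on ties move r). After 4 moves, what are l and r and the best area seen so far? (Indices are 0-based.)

l=0 r=10: min(3,8)*10=30 best=30 *, l++
l=1 r=10: min(9,8)*9=72 best=72 *, r--
l=1 r=9: min(9,19)*8=72 best=72, l++
l=2 r=9: min(6,19)*7=42 best=72, l++

l=3, r=9, best area=72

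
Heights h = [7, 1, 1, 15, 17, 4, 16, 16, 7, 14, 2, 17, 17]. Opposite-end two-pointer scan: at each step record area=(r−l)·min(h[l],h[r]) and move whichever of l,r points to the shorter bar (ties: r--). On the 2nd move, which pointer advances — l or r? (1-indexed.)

l

l=1 r=13: min(7,17)*12=84 best=84 *, l++
l=2 r=13: min(1,17)*11=11 best=84, l++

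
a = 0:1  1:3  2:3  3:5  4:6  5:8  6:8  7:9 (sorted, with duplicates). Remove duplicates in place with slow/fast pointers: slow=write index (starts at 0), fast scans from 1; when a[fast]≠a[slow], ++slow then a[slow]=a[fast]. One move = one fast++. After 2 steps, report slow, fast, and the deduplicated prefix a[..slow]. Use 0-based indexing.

slow=1, fast=3, prefix=[1, 3]

slow=0 fast=1: a[fast]=3≠a[slow]=1 write a[1]=3, slow++,fast++
slow=1 fast=2: a[fast]=3=a[slow] dup, fast++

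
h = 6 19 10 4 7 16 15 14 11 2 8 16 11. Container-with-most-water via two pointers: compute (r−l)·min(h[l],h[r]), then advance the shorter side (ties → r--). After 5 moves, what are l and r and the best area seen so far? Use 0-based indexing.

[0,12] min(6,11)*12=72 best=72 * → l++
[1,12] min(19,11)*11=121 best=121 * → r--
[1,11] min(19,16)*10=160 best=160 * → r--
[1,10] min(19,8)*9=72 best=160 → r--
[1,9] min(19,2)*8=16 best=160 → r--

l=1, r=8, best area=160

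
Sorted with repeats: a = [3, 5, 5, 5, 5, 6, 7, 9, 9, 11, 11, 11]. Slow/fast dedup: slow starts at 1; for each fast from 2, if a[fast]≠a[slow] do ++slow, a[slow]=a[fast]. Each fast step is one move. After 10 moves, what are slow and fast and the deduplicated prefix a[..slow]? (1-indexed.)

slow=6, fast=12, prefix=[3, 5, 6, 7, 9, 11]

(s=1,f=2) a[fast]=5≠a[slow]=3 write a[2]=5 → slow++,fast++
(s=2,f=3) a[fast]=5=a[slow] dup → fast++
(s=2,f=4) a[fast]=5=a[slow] dup → fast++
(s=2,f=5) a[fast]=5=a[slow] dup → fast++
(s=2,f=6) a[fast]=6≠a[slow]=5 write a[3]=6 → slow++,fast++
(s=3,f=7) a[fast]=7≠a[slow]=6 write a[4]=7 → slow++,fast++
(s=4,f=8) a[fast]=9≠a[slow]=7 write a[5]=9 → slow++,fast++
(s=5,f=9) a[fast]=9=a[slow] dup → fast++
(s=5,f=10) a[fast]=11≠a[slow]=9 write a[6]=11 → slow++,fast++
(s=6,f=11) a[fast]=11=a[slow] dup → fast++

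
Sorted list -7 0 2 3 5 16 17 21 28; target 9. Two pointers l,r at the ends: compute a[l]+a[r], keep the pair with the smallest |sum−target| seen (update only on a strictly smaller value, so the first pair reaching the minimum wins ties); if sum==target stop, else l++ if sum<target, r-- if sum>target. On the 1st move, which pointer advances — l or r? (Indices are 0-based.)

[0,8] -7+28=21 d=12 * → r--

r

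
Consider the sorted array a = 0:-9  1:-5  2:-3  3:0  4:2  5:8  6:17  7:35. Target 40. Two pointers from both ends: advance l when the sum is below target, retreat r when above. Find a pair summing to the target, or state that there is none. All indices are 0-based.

no pair

[0,7] -9+35=26 <40 → l++
[1,7] -5+35=30 <40 → l++
[2,7] -3+35=32 <40 → l++
[3,7] 0+35=35 <40 → l++
[4,7] 2+35=37 <40 → l++
[5,7] 8+35=43 >40 → r--
[5,6] 8+17=25 <40 → l++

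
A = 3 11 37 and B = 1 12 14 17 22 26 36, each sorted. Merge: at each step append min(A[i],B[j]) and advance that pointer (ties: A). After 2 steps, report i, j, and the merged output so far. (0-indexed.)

i=1, j=1, merged so far=[1, 3]

i=0 j=0: A[i]=3>B[j]=1 take 1, j++
i=0 j=1: A[i]=3<=B[j]=12 take 3, i++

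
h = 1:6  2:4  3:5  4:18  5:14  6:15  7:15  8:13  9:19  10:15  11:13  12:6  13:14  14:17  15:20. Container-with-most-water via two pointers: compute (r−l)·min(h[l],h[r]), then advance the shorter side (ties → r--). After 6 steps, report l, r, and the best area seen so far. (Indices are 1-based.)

l=7, r=15, best area=198

[1,15] min(6,20)*14=84 best=84 * → l++
[2,15] min(4,20)*13=52 best=84 → l++
[3,15] min(5,20)*12=60 best=84 → l++
[4,15] min(18,20)*11=198 best=198 * → l++
[5,15] min(14,20)*10=140 best=198 → l++
[6,15] min(15,20)*9=135 best=198 → l++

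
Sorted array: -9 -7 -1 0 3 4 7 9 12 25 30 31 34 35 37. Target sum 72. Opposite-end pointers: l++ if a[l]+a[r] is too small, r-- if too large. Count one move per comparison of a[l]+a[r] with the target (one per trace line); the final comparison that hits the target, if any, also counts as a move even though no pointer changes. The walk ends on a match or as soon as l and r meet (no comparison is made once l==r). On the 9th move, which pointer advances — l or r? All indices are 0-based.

[0,14] -9+37=28 <72 → l++
[1,14] -7+37=30 <72 → l++
[2,14] -1+37=36 <72 → l++
[3,14] 0+37=37 <72 → l++
[4,14] 3+37=40 <72 → l++
[5,14] 4+37=41 <72 → l++
[6,14] 7+37=44 <72 → l++
[7,14] 9+37=46 <72 → l++
[8,14] 12+37=49 <72 → l++

l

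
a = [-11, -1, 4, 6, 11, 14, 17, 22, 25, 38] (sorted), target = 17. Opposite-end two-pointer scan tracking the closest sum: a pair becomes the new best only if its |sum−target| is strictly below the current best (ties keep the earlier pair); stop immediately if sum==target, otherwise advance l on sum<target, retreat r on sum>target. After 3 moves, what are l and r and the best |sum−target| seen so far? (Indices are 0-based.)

l=1, r=7, best |Δ|=3

[0,9] -11+38=27 d=10 * → r--
[0,8] -11+25=14 d=3 * → l++
[1,8] -1+25=24 d=7 → r--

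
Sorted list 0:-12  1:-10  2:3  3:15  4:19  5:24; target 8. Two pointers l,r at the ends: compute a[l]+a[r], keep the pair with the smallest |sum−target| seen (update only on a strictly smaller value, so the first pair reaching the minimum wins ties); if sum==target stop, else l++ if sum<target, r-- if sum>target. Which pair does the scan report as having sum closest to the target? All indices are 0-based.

[0,5] -12+24=12 d=4 * → r--
[0,4] -12+19=7 d=1 * → l++
[1,4] -10+19=9 d=1 → r--
[1,3] -10+15=5 d=3 → l++
[2,3] 3+15=18 d=10 → r--

pair (-12, 19) with sum 7 (|Δ|=1)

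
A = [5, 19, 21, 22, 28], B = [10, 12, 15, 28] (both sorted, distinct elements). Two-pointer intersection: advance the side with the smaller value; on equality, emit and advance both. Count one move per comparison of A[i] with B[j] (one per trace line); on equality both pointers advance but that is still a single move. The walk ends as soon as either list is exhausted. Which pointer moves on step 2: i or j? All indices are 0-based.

i=0 j=0: 5<10, i++
i=1 j=0: 19>10, j++

j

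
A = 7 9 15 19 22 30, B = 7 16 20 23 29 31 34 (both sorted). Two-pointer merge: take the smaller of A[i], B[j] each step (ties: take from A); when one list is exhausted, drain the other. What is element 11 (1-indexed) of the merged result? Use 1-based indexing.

merged[11] = 30

[i=1,j=1] A[i]=7<=B[j]=7 take 7 → i++
[i=2,j=1] A[i]=9>B[j]=7 take 7 → j++
[i=2,j=2] A[i]=9<=B[j]=16 take 9 → i++
[i=3,j=2] A[i]=15<=B[j]=16 take 15 → i++
[i=4,j=2] A[i]=19>B[j]=16 take 16 → j++
[i=4,j=3] A[i]=19<=B[j]=20 take 19 → i++
[i=5,j=3] A[i]=22>B[j]=20 take 20 → j++
[i=5,j=4] A[i]=22<=B[j]=23 take 22 → i++
[i=6,j=4] A[i]=30>B[j]=23 take 23 → j++
[i=6,j=5] A[i]=30>B[j]=29 take 29 → j++
[i=6,j=6] A[i]=30<=B[j]=31 take 30 → i++
[i=7,j=6] A done, take B[j]=31 → j++
[i=7,j=7] A done, take B[j]=34 → j++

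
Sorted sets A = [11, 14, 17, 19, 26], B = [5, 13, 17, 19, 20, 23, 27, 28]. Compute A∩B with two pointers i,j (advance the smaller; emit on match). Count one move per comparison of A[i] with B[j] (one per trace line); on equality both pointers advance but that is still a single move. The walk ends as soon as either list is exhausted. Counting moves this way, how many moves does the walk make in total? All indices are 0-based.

i=0 j=0: 11>5, j++
i=0 j=1: 11<13, i++
i=1 j=1: 14>13, j++
i=1 j=2: 14<17, i++
i=2 j=2: 17==17 emit, i++,j++
i=3 j=3: 19==19 emit, i++,j++
i=4 j=4: 26>20, j++
i=4 j=5: 26>23, j++
i=4 j=6: 26<27, i++

9 moves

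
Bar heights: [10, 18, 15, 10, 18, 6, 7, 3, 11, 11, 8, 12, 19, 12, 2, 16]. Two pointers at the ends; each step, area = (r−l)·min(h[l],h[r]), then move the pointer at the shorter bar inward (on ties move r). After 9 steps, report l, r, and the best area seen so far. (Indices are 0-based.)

[0,15] min(10,16)*15=150 best=150 * → l++
[1,15] min(18,16)*14=224 best=224 * → r--
[1,14] min(18,2)*13=26 best=224 → r--
[1,13] min(18,12)*12=144 best=224 → r--
[1,12] min(18,19)*11=198 best=224 → l++
[2,12] min(15,19)*10=150 best=224 → l++
[3,12] min(10,19)*9=90 best=224 → l++
[4,12] min(18,19)*8=144 best=224 → l++
[5,12] min(6,19)*7=42 best=224 → l++

l=6, r=12, best area=224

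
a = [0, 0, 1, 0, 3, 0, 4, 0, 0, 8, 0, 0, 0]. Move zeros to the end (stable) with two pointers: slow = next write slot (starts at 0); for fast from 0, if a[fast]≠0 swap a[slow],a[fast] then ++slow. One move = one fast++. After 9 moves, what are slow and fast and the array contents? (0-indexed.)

slow=3, fast=9, a=[1, 3, 4, 0, 0, 0, 0, 0, 0, 8, 0, 0, 0]

slow=0 fast=0: a[fast]=0, fast++
slow=0 fast=1: a[fast]=0, fast++
slow=0 fast=2: a[fast]=1≠0 swap→a[0]=1, slow++,fast++
slow=1 fast=3: a[fast]=0, fast++
slow=1 fast=4: a[fast]=3≠0 swap→a[1]=3, slow++,fast++
slow=2 fast=5: a[fast]=0, fast++
slow=2 fast=6: a[fast]=4≠0 swap→a[2]=4, slow++,fast++
slow=3 fast=7: a[fast]=0, fast++
slow=3 fast=8: a[fast]=0, fast++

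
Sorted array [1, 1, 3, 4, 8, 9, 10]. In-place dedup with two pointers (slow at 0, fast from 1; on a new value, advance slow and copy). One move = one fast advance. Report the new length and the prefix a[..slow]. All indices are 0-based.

length 6; prefix = [1, 3, 4, 8, 9, 10]

slow=0 fast=1: a[fast]=1=a[slow] dup, fast++
slow=0 fast=2: a[fast]=3≠a[slow]=1 write a[1]=3, slow++,fast++
slow=1 fast=3: a[fast]=4≠a[slow]=3 write a[2]=4, slow++,fast++
slow=2 fast=4: a[fast]=8≠a[slow]=4 write a[3]=8, slow++,fast++
slow=3 fast=5: a[fast]=9≠a[slow]=8 write a[4]=9, slow++,fast++
slow=4 fast=6: a[fast]=10≠a[slow]=9 write a[5]=10, slow++,fast++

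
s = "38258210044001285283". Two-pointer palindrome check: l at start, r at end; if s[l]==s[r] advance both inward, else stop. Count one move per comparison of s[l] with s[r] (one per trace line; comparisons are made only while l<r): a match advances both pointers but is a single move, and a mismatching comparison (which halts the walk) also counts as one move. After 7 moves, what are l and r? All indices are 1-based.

[1,20] '3'=='3' → l++,r--
[2,19] '8'=='8' → l++,r--
[3,18] '2'=='2' → l++,r--
[4,17] '5'=='5' → l++,r--
[5,16] '8'=='8' → l++,r--
[6,15] '2'=='2' → l++,r--
[7,14] '1'=='1' → l++,r--

l=8, r=13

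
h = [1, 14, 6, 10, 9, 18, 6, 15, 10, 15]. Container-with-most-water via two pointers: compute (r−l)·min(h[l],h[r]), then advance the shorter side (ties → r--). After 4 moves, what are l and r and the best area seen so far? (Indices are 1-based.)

l=5, r=10, best area=112

[1,10] min(1,15)*9=9 best=9 * → l++
[2,10] min(14,15)*8=112 best=112 * → l++
[3,10] min(6,15)*7=42 best=112 → l++
[4,10] min(10,15)*6=60 best=112 → l++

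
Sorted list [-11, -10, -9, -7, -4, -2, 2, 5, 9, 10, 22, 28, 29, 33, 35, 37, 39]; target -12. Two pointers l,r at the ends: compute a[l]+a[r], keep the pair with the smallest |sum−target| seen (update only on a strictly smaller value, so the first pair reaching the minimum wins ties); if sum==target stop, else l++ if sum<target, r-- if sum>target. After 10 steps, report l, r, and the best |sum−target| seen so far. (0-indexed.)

[0,16] -11+39=28 d=40 * → r--
[0,15] -11+37=26 d=38 * → r--
[0,14] -11+35=24 d=36 * → r--
[0,13] -11+33=22 d=34 * → r--
[0,12] -11+29=18 d=30 * → r--
[0,11] -11+28=17 d=29 * → r--
[0,10] -11+22=11 d=23 * → r--
[0,9] -11+10=-1 d=11 * → r--
[0,8] -11+9=-2 d=10 * → r--
[0,7] -11+5=-6 d=6 * → r--

l=0, r=6, best |Δ|=6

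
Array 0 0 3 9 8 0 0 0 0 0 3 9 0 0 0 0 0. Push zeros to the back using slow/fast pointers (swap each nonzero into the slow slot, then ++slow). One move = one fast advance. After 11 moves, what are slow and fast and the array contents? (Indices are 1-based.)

slow=5, fast=12, a=[3, 9, 8, 3, 0, 0, 0, 0, 0, 0, 0, 9, 0, 0, 0, 0, 0]

(s=1,f=1) a[fast]=0 → fast++
(s=1,f=2) a[fast]=0 → fast++
(s=1,f=3) a[fast]=3≠0 swap→a[1]=3 → slow++,fast++
(s=2,f=4) a[fast]=9≠0 swap→a[2]=9 → slow++,fast++
(s=3,f=5) a[fast]=8≠0 swap→a[3]=8 → slow++,fast++
(s=4,f=6) a[fast]=0 → fast++
(s=4,f=7) a[fast]=0 → fast++
(s=4,f=8) a[fast]=0 → fast++
(s=4,f=9) a[fast]=0 → fast++
(s=4,f=10) a[fast]=0 → fast++
(s=4,f=11) a[fast]=3≠0 swap→a[4]=3 → slow++,fast++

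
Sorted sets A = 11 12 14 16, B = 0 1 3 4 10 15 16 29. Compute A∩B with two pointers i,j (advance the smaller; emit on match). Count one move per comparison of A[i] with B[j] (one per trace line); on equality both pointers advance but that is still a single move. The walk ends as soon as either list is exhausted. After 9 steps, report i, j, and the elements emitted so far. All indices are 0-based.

i=3, j=6, emitted=[]

i=0 j=0: 11>0, j++
i=0 j=1: 11>1, j++
i=0 j=2: 11>3, j++
i=0 j=3: 11>4, j++
i=0 j=4: 11>10, j++
i=0 j=5: 11<15, i++
i=1 j=5: 12<15, i++
i=2 j=5: 14<15, i++
i=3 j=5: 16>15, j++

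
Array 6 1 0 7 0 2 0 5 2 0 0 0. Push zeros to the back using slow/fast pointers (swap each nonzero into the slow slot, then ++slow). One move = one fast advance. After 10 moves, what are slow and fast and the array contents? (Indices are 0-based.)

slow=6, fast=10, a=[6, 1, 7, 2, 5, 2, 0, 0, 0, 0, 0, 0]

(s=0,f=0) a[fast]=6≠0 swap→a[0]=6 → slow++,fast++
(s=1,f=1) a[fast]=1≠0 swap→a[1]=1 → slow++,fast++
(s=2,f=2) a[fast]=0 → fast++
(s=2,f=3) a[fast]=7≠0 swap→a[2]=7 → slow++,fast++
(s=3,f=4) a[fast]=0 → fast++
(s=3,f=5) a[fast]=2≠0 swap→a[3]=2 → slow++,fast++
(s=4,f=6) a[fast]=0 → fast++
(s=4,f=7) a[fast]=5≠0 swap→a[4]=5 → slow++,fast++
(s=5,f=8) a[fast]=2≠0 swap→a[5]=2 → slow++,fast++
(s=6,f=9) a[fast]=0 → fast++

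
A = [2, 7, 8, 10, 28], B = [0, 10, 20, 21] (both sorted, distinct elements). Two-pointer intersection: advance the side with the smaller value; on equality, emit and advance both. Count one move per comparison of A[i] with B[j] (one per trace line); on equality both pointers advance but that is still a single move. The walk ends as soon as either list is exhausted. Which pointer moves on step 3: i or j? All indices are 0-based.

i

i=0 j=0: 2>0, j++
i=0 j=1: 2<10, i++
i=1 j=1: 7<10, i++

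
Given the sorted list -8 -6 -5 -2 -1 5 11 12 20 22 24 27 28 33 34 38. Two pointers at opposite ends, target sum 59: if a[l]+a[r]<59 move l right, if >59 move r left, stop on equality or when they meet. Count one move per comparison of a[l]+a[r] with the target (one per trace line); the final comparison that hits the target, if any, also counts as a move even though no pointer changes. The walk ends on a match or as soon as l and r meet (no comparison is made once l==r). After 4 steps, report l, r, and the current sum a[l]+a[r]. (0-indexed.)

[0,15] -8+38=30 <59 → l++
[1,15] -6+38=32 <59 → l++
[2,15] -5+38=33 <59 → l++
[3,15] -2+38=36 <59 → l++

l=4, r=15, sum=37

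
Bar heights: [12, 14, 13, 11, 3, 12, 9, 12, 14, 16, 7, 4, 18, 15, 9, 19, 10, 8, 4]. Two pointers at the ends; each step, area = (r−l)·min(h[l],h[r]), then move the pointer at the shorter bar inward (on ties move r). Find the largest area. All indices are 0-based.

max area = 196

l=0 r=18: min(12,4)*18=72 best=72 *, r--
l=0 r=17: min(12,8)*17=136 best=136 *, r--
l=0 r=16: min(12,10)*16=160 best=160 *, r--
l=0 r=15: min(12,19)*15=180 best=180 *, l++
l=1 r=15: min(14,19)*14=196 best=196 *, l++
l=2 r=15: min(13,19)*13=169 best=196, l++
l=3 r=15: min(11,19)*12=132 best=196, l++
l=4 r=15: min(3,19)*11=33 best=196, l++
l=5 r=15: min(12,19)*10=120 best=196, l++
l=6 r=15: min(9,19)*9=81 best=196, l++
l=7 r=15: min(12,19)*8=96 best=196, l++
l=8 r=15: min(14,19)*7=98 best=196, l++
l=9 r=15: min(16,19)*6=96 best=196, l++
l=10 r=15: min(7,19)*5=35 best=196, l++
l=11 r=15: min(4,19)*4=16 best=196, l++
l=12 r=15: min(18,19)*3=54 best=196, l++
l=13 r=15: min(15,19)*2=30 best=196, l++
l=14 r=15: min(9,19)*1=9 best=196, l++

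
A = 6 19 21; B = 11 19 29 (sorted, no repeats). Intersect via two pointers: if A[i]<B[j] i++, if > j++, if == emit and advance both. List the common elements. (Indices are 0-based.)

i=0 j=0: 6<11, i++
i=1 j=0: 19>11, j++
i=1 j=1: 19==19 emit, i++,j++
i=2 j=2: 21<29, i++

intersection = [19]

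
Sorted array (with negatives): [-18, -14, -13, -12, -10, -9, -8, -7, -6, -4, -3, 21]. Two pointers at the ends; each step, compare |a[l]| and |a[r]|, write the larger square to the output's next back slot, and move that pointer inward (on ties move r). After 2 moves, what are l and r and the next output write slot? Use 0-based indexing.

l=1, r=10, next write slot=9

l=0 r=11: |-18|<=|21| out[11]=441, r--
l=0 r=10: |-18|>|-3| out[10]=324, l++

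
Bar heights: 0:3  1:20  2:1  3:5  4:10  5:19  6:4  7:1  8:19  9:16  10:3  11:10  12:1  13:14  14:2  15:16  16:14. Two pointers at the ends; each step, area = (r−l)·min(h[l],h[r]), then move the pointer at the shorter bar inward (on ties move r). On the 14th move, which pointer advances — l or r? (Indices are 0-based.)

r

[0,16] min(3,14)*16=48 best=48 * → l++
[1,16] min(20,14)*15=210 best=210 * → r--
[1,15] min(20,16)*14=224 best=224 * → r--
[1,14] min(20,2)*13=26 best=224 → r--
[1,13] min(20,14)*12=168 best=224 → r--
[1,12] min(20,1)*11=11 best=224 → r--
[1,11] min(20,10)*10=100 best=224 → r--
[1,10] min(20,3)*9=27 best=224 → r--
[1,9] min(20,16)*8=128 best=224 → r--
[1,8] min(20,19)*7=133 best=224 → r--
[1,7] min(20,1)*6=6 best=224 → r--
[1,6] min(20,4)*5=20 best=224 → r--
[1,5] min(20,19)*4=76 best=224 → r--
[1,4] min(20,10)*3=30 best=224 → r--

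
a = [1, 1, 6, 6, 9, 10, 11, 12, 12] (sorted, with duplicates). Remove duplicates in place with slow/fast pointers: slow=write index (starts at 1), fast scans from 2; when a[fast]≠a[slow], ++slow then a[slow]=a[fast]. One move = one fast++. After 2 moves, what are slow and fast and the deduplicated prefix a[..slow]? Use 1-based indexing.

slow=1 fast=2: a[fast]=1=a[slow] dup, fast++
slow=1 fast=3: a[fast]=6≠a[slow]=1 write a[2]=6, slow++,fast++

slow=2, fast=4, prefix=[1, 6]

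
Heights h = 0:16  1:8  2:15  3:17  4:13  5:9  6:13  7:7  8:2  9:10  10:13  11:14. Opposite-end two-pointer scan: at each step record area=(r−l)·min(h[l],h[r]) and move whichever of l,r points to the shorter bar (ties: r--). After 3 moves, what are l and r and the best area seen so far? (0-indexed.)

l=0, r=8, best area=154

[0,11] min(16,14)*11=154 best=154 * → r--
[0,10] min(16,13)*10=130 best=154 → r--
[0,9] min(16,10)*9=90 best=154 → r--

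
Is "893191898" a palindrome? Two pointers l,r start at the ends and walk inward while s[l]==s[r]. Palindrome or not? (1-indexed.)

not a palindrome (mismatch at 3,7)

[1,9] '8'=='8' → l++,r--
[2,8] '9'=='9' → l++,r--
[3,7] '3'!='8' → stop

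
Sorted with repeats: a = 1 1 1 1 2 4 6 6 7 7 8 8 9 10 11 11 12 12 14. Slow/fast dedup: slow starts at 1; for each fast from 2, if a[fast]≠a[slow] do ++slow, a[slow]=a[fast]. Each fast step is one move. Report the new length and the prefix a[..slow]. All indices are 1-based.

slow=1 fast=2: a[fast]=1=a[slow] dup, fast++
slow=1 fast=3: a[fast]=1=a[slow] dup, fast++
slow=1 fast=4: a[fast]=1=a[slow] dup, fast++
slow=1 fast=5: a[fast]=2≠a[slow]=1 write a[2]=2, slow++,fast++
slow=2 fast=6: a[fast]=4≠a[slow]=2 write a[3]=4, slow++,fast++
slow=3 fast=7: a[fast]=6≠a[slow]=4 write a[4]=6, slow++,fast++
slow=4 fast=8: a[fast]=6=a[slow] dup, fast++
slow=4 fast=9: a[fast]=7≠a[slow]=6 write a[5]=7, slow++,fast++
slow=5 fast=10: a[fast]=7=a[slow] dup, fast++
slow=5 fast=11: a[fast]=8≠a[slow]=7 write a[6]=8, slow++,fast++
slow=6 fast=12: a[fast]=8=a[slow] dup, fast++
slow=6 fast=13: a[fast]=9≠a[slow]=8 write a[7]=9, slow++,fast++
slow=7 fast=14: a[fast]=10≠a[slow]=9 write a[8]=10, slow++,fast++
slow=8 fast=15: a[fast]=11≠a[slow]=10 write a[9]=11, slow++,fast++
slow=9 fast=16: a[fast]=11=a[slow] dup, fast++
slow=9 fast=17: a[fast]=12≠a[slow]=11 write a[10]=12, slow++,fast++
slow=10 fast=18: a[fast]=12=a[slow] dup, fast++
slow=10 fast=19: a[fast]=14≠a[slow]=12 write a[11]=14, slow++,fast++

length 11; prefix = [1, 2, 4, 6, 7, 8, 9, 10, 11, 12, 14]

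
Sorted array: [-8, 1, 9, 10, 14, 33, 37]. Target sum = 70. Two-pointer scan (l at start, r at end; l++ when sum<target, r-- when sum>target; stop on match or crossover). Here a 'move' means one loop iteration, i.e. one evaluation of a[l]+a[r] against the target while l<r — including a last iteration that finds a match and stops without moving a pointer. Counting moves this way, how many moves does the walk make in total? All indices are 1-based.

[1,7] -8+37=29 <70 → l++
[2,7] 1+37=38 <70 → l++
[3,7] 9+37=46 <70 → l++
[4,7] 10+37=47 <70 → l++
[5,7] 14+37=51 <70 → l++
[6,7] 33+37=70 → found

6 moves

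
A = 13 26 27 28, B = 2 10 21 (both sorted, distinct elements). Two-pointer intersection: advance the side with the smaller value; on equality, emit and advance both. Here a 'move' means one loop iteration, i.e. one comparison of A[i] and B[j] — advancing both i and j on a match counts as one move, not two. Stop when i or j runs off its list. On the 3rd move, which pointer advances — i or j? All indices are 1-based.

i=1 j=1: 13>2, j++
i=1 j=2: 13>10, j++
i=1 j=3: 13<21, i++

i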